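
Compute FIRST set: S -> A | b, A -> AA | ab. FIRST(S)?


Per alternative of S: FIRST(A) = {a}; FIRST(b) = {b}
FIRST(S) = {a, b}


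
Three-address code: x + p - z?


Break into single-operator statements:
t1 = x + p
t2 = t1 - z


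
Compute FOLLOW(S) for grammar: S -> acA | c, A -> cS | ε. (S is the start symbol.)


$ ∈ FOLLOW(S). For each A -> αBβ: add FIRST(β)\{ε} to FOLLOW(B); if β nullable, add FOLLOW(A).
FOLLOW(S) = {$}


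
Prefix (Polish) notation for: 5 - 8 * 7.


'*' binds tighter: tree is (- 5 (* 8 7))
Prefix: - 5 * 8 7


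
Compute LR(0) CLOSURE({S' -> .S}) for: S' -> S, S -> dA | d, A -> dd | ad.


Start: S' -> .S
For each item with dot before a nonterminal B, add B -> .γ for every B-production
Closure: [S' -> .S, S -> .dA, S -> .d]


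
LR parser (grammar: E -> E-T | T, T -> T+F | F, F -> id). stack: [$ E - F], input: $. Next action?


'F' (not preceded by T+) is the handle for T -> F
Action: reduce (T -> F)


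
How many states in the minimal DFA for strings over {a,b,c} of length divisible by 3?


Track length mod 3: states 0..2, accept at 0
Minimal DFA: 3 states


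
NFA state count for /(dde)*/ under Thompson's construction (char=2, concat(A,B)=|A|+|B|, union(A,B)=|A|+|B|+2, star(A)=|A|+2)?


Syntax tree has 3 char leaf(s), 0 union(s), 1 star(s)
chars contribute 3×2 = 6; each union adds +2; each star adds +2
Total: 6 + 0 + 2 = 8 states


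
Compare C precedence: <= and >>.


'>>' is shift (level 8); '<=' is relational (level 7)
Higher level binds tighter
'>>' has higher precedence than '<='


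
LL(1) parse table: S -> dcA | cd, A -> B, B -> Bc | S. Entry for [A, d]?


For [A, d]: 'd' ∈ FIRST(B)
Entry: A -> B


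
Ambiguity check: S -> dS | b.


right-linear, alternatives start with distinct terminals 'd' vs 'b': unique leftmost derivation
Unambiguous


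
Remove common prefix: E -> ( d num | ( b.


Common prefix: '('
Factored: E -> ( E', E' -> d num | b


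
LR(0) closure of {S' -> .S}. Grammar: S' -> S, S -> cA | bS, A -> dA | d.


Start: S' -> .S
For each item with dot before a nonterminal B, add B -> .γ for every B-production
Closure: [S' -> .S, S -> .cA, S -> .bS]


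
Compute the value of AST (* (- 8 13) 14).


Evaluate inner: (- 8 13) = -5
Evaluate root: (* -5 14) = -70
Result: -70


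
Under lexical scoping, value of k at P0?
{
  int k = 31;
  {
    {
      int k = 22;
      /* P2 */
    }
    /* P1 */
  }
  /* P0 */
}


k declared in the same block as P0
k = 31


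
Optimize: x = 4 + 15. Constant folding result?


4 + 15 = 19 at compile time
Optimized: x = 19


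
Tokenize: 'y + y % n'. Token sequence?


Scan left to right, longest-match per lexeme
Tokens: ID(y), OP(+), ID(y), OP(%), ID(n)


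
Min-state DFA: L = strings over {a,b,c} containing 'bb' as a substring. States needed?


KMP-style automaton: 2 progress states + 1 absorbing accept = 3
Minimal DFA: 3 states


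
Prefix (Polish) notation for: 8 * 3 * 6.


left-to-right (same/higher precedence on left): tree is (* (* 8 3) 6)
Prefix: * * 8 3 6


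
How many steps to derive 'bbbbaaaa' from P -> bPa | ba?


Derivation: P => bPa => bbPaa => bbbPaaa => bbbbaaaa
Steps: 4


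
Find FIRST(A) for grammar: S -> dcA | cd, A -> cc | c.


Per alternative of A: FIRST(cc) = {c}; FIRST(c) = {c}
FIRST(A) = {c}


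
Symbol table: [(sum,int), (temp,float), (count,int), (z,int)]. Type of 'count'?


Lookup 'count' → type int


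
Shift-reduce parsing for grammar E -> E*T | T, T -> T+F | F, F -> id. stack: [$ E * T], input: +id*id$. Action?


'+' can extend T; shift to build T -> T+F
Action: shift


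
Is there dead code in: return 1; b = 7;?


statement follows a return and is unreachable
Dead: 'b = 7'


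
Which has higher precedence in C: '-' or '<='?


'-' is additive (level 9); '<=' is relational (level 7)
Higher level binds tighter
'-' has higher precedence than '<='


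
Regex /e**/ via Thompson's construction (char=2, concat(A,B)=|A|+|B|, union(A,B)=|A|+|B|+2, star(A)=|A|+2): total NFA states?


Syntax tree has 1 char leaf(s), 0 union(s), 2 star(s)
chars contribute 1×2 = 2; each union adds +2; each star adds +2
Total: 2 + 0 + 4 = 6 states


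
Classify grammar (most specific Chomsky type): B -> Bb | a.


Left-linear: every RHS is a terminal or one nonterminal followed by a terminal
Classification: Type 3 (Regular)


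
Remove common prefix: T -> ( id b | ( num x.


Common prefix: '('
Factored: T -> ( T', T' -> id b | num x


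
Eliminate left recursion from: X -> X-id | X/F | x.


Left-recursive alternatives: X-id, X/F; non-recursive: x
Introduce X': X -> xX', X' -> -idX' | /FX' | ε


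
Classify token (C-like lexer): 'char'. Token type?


Pattern: reserved word
Type: KEYWORD


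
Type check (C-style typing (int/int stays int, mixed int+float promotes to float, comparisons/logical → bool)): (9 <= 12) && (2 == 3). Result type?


Operand types: bool && bool
Rule: logical operators take bool operands and yield bool
Result type: bool


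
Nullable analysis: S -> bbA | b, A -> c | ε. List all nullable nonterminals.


A nonterminal is nullable iff some alternative derives ε (directly, or every symbol in it is nullable)
Nullable: {A}


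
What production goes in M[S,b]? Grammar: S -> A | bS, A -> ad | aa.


For [S, b]: 'b' ∈ FIRST(bS)
Entry: S -> bS


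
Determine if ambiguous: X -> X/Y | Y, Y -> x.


precedence layered via separate nonterminal Y: deterministic
Unambiguous


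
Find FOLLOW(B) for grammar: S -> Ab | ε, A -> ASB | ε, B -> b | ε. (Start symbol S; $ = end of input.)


$ ∈ FOLLOW(S). For each A -> αBβ: add FIRST(β)\{ε} to FOLLOW(B); if β nullable, add FOLLOW(A).
FOLLOW(B) = {b}


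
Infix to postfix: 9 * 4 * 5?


Left to right (same or higher precedence on left)
Postfix: 9 4 * 5 *


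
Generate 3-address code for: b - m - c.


Break into single-operator statements:
t1 = b - m
t2 = t1 - c


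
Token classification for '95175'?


Pattern: digits only
Type: INTEGER_LITERAL


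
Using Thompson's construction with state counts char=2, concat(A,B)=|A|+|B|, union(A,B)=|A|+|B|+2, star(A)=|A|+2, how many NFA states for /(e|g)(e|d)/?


Syntax tree has 4 char leaf(s), 2 union(s), 0 star(s)
chars contribute 4×2 = 8; each union adds +2; each star adds +2
Total: 8 + 4 + 0 = 12 states


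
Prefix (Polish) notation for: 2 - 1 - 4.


left-to-right (same/higher precedence on left): tree is (- (- 2 1) 4)
Prefix: - - 2 1 4


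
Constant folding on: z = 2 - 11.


2 - 11 = -9 at compile time
Optimized: z = -9


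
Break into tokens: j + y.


Scan left to right, longest-match per lexeme
Tokens: ID(j), OP(+), ID(y)


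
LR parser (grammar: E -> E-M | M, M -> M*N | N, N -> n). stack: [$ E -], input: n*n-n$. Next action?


no handle ('E-' is not any RHS); shift 'n'
Action: shift


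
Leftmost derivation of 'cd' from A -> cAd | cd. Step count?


Derivation: A => cd
Steps: 1


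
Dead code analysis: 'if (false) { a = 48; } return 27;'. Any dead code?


condition is constant false, so the whole block is unreachable
Dead: 'if (false) { a = 48; }'


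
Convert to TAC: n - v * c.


Break into single-operator statements:
t1 = v * c
t2 = n - t1


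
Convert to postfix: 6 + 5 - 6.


Left to right (same or higher precedence on left)
Postfix: 6 5 + 6 -


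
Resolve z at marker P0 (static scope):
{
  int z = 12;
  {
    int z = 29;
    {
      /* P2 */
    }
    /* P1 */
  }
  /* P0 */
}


z declared in the same block as P0
z = 12


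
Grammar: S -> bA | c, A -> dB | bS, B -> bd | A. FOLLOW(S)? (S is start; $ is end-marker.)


$ ∈ FOLLOW(S). For each A -> αBβ: add FIRST(β)\{ε} to FOLLOW(B); if β nullable, add FOLLOW(A).
FOLLOW(S) = {$}


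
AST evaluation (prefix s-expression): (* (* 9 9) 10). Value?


Evaluate inner: (* 9 9) = 81
Evaluate root: (* 81 10) = 810
Result: 810


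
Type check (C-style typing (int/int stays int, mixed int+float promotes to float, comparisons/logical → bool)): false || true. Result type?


Operand types: bool || bool
Rule: logical operators take bool operands and yield bool
Result type: bool


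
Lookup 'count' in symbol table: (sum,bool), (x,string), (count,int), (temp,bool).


Lookup 'count' → type int


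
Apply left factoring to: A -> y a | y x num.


Common prefix: 'y'
Factored: A -> y A', A' -> a | x num


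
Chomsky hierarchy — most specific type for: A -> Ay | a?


Left-linear: every RHS is a terminal or one nonterminal followed by a terminal
Classification: Type 3 (Regular)


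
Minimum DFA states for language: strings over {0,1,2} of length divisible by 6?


Track length mod 6: states 0..5, accept at 0
Minimal DFA: 6 states


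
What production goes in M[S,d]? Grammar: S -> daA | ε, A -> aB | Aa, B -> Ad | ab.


For [S, d]: 'd' ∈ FIRST(daA)
Entry: S -> daA


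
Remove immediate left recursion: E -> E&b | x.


Left-recursive alternatives: E&b; non-recursive: x
Introduce E': E -> xE', E' -> &bE' | ε


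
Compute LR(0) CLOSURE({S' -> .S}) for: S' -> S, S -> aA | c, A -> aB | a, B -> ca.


Start: S' -> .S
For each item with dot before a nonterminal B, add B -> .γ for every B-production
Closure: [S' -> .S, S -> .aA, S -> .c]


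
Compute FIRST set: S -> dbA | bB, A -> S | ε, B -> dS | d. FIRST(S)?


Per alternative of S: FIRST(dbA) = {d}; FIRST(bB) = {b}
FIRST(S) = {b, d}


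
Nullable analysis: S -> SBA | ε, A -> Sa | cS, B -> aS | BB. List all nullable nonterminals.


A nonterminal is nullable iff some alternative derives ε (directly, or every symbol in it is nullable)
Nullable: {S}


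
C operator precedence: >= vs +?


'+' is additive (level 9); '>=' is relational (level 7)
Higher level binds tighter
'+' has higher precedence than '>='


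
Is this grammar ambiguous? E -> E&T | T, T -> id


precedence layered via separate nonterminal T: deterministic
Unambiguous


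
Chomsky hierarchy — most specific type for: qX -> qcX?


LHS has context (more than one symbol) and |LHS| ≤ |RHS|
Classification: Type 1 (Context-Sensitive)


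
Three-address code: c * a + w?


Break into single-operator statements:
t1 = c * a
t2 = t1 + w


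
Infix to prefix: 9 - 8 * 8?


'*' binds tighter: tree is (- 9 (* 8 8))
Prefix: - 9 * 8 8


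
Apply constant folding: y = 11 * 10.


11 * 10 = 110 at compile time
Optimized: y = 110


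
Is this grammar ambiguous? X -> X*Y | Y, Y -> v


precedence layered via separate nonterminal Y: deterministic
Unambiguous


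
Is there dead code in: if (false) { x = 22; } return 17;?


condition is constant false, so the whole block is unreachable
Dead: 'if (false) { x = 22; }'


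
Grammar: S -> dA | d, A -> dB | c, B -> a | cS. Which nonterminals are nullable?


A nonterminal is nullable iff some alternative derives ε (directly, or every symbol in it is nullable)
Nullable: {}


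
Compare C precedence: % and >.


'%' is multiplicative (level 10); '>' is relational (level 7)
Higher level binds tighter
'%' has higher precedence than '>'


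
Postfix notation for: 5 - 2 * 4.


* has higher precedence, evaluate 2*4 first
Postfix: 5 2 4 * -


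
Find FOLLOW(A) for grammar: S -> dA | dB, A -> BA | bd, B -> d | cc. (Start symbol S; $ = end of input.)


$ ∈ FOLLOW(S). For each A -> αBβ: add FIRST(β)\{ε} to FOLLOW(B); if β nullable, add FOLLOW(A).
FOLLOW(A) = {$}


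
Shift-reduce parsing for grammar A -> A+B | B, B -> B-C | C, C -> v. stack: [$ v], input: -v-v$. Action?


'v' on top is the handle for C -> v
Action: reduce (C -> v)


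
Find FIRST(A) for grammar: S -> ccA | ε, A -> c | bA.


Per alternative of A: FIRST(c) = {c}; FIRST(bA) = {b}
FIRST(A) = {b, c}


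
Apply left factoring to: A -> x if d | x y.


Common prefix: 'x'
Factored: A -> x A', A' -> if d | y


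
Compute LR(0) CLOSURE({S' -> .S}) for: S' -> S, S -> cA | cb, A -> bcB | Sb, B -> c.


Start: S' -> .S
For each item with dot before a nonterminal B, add B -> .γ for every B-production
Closure: [S' -> .S, S -> .cA, S -> .cb]


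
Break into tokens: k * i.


Scan left to right, longest-match per lexeme
Tokens: ID(k), OP(*), ID(i)


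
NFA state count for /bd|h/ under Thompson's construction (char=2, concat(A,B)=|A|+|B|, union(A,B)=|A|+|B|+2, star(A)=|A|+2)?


Syntax tree has 3 char leaf(s), 1 union(s), 0 star(s)
chars contribute 3×2 = 6; each union adds +2; each star adds +2
Total: 6 + 2 + 0 = 8 states


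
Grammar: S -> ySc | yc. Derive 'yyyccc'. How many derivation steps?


Derivation: S => ySc => yyScc => yyyccc
Steps: 3


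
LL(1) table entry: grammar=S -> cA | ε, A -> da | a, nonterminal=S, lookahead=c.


For [S, c]: 'c' ∈ FIRST(cA)
Entry: S -> cA


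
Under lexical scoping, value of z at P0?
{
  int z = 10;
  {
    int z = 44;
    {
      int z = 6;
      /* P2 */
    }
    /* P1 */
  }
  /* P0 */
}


z declared in the same block as P0
z = 10


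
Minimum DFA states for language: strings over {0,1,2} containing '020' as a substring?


KMP-style automaton: 3 progress states + 1 absorbing accept = 4
Minimal DFA: 4 states


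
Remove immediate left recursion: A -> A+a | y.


Left-recursive alternatives: A+a; non-recursive: y
Introduce A': A -> yA', A' -> +aA' | ε


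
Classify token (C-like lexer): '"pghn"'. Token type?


Pattern: double-quoted sequence
Type: STRING_LITERAL


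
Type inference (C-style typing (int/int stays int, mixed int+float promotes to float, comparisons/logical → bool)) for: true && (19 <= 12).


Operand types: bool && bool
Rule: logical operators take bool operands and yield bool
Result type: bool


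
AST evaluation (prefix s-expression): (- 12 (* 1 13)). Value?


Evaluate inner: (* 1 13) = 13
Evaluate root: (- 12 13) = -1
Result: -1


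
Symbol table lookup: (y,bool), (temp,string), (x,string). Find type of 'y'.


Lookup 'y' → type bool


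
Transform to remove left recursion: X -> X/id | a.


Left-recursive alternatives: X/id; non-recursive: a
Introduce X': X -> aX', X' -> /idX' | ε


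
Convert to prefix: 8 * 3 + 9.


left-to-right (same/higher precedence on left): tree is (+ (* 8 3) 9)
Prefix: + * 8 3 9


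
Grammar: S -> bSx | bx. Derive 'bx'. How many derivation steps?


Derivation: S => bx
Steps: 1


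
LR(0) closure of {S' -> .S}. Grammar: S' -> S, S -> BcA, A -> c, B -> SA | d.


Start: S' -> .S
For each item with dot before a nonterminal B, add B -> .γ for every B-production
Closure: [S' -> .S, S -> .BcA, B -> .SA, B -> .d]


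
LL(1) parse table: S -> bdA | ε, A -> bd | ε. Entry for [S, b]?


For [S, b]: 'b' ∈ FIRST(bdA)
Entry: S -> bdA


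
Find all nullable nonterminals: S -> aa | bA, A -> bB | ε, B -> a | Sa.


A nonterminal is nullable iff some alternative derives ε (directly, or every symbol in it is nullable)
Nullable: {A}


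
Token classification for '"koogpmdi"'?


Pattern: double-quoted sequence
Type: STRING_LITERAL


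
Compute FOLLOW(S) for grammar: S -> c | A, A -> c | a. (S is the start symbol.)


$ ∈ FOLLOW(S). For each A -> αBβ: add FIRST(β)\{ε} to FOLLOW(B); if β nullable, add FOLLOW(A).
FOLLOW(S) = {$}


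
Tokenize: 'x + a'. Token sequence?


Scan left to right, longest-match per lexeme
Tokens: ID(x), OP(+), ID(a)


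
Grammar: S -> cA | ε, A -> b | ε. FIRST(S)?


Per alternative of S: FIRST(cA) = {c}; FIRST(ε) = {ε}
FIRST(S) = {c, ε}


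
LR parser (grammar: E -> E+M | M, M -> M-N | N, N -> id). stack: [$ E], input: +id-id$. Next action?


shift '+' to continue E -> E+M
Action: shift


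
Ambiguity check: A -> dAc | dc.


balanced d^n…c^n: each string has a unique parse
Unambiguous


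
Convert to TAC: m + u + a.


Break into single-operator statements:
t1 = m + u
t2 = t1 + a


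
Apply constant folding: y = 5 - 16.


5 - 16 = -11 at compile time
Optimized: y = -11


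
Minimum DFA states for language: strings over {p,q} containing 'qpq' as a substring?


KMP-style automaton: 3 progress states + 1 absorbing accept = 4
Minimal DFA: 4 states


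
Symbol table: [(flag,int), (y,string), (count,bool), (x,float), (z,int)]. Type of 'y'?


Lookup 'y' → type string


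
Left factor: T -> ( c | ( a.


Common prefix: '('
Factored: T -> ( T', T' -> c | a


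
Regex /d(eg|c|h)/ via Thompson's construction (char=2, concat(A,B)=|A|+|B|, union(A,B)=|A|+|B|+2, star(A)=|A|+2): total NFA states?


Syntax tree has 5 char leaf(s), 2 union(s), 0 star(s)
chars contribute 5×2 = 10; each union adds +2; each star adds +2
Total: 10 + 4 + 0 = 14 states


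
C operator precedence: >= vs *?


'*' is multiplicative (level 10); '>=' is relational (level 7)
Higher level binds tighter
'*' has higher precedence than '>='


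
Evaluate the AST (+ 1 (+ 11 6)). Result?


Evaluate inner: (+ 11 6) = 17
Evaluate root: (+ 1 17) = 18
Result: 18


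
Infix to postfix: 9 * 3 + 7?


Left to right (same or higher precedence on left)
Postfix: 9 3 * 7 +


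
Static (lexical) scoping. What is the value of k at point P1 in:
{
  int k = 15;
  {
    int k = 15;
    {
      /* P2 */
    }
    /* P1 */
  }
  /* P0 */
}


k declared in the same block as P1
k = 15


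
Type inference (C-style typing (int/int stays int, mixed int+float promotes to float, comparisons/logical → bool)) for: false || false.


Operand types: bool || bool
Rule: logical operators take bool operands and yield bool
Result type: bool


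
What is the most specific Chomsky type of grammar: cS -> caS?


LHS has context (more than one symbol) and |LHS| ≤ |RHS|
Classification: Type 1 (Context-Sensitive)


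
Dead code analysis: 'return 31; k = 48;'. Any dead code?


statement follows a return and is unreachable
Dead: 'k = 48'


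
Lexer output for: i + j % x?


Scan left to right, longest-match per lexeme
Tokens: ID(i), OP(+), ID(j), OP(%), ID(x)


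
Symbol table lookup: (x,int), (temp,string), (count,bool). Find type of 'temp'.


Lookup 'temp' → type string


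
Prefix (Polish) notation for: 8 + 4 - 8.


left-to-right (same/higher precedence on left): tree is (- (+ 8 4) 8)
Prefix: - + 8 4 8


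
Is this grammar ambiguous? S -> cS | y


right-linear, alternatives start with distinct terminals 'c' vs 'y': unique leftmost derivation
Unambiguous


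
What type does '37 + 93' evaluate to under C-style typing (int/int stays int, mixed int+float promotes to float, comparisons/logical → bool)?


Operand types: int + int
Rule: mixed int/float promotes to float; int/int stays int
Result type: int


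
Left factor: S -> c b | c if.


Common prefix: 'c'
Factored: S -> c S', S' -> b | if


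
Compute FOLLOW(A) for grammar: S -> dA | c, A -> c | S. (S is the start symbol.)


$ ∈ FOLLOW(S). For each A -> αBβ: add FIRST(β)\{ε} to FOLLOW(B); if β nullable, add FOLLOW(A).
FOLLOW(A) = {$}


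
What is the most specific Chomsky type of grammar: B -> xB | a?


Right-linear: every RHS is a terminal or a terminal followed by one nonterminal
Classification: Type 3 (Regular)


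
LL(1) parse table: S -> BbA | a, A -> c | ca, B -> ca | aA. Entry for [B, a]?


For [B, a]: 'a' ∈ FIRST(aA)
Entry: B -> aA


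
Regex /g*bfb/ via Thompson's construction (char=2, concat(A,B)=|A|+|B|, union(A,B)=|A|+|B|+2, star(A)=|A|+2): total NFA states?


Syntax tree has 4 char leaf(s), 0 union(s), 1 star(s)
chars contribute 4×2 = 8; each union adds +2; each star adds +2
Total: 8 + 0 + 2 = 10 states


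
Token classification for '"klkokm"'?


Pattern: double-quoted sequence
Type: STRING_LITERAL


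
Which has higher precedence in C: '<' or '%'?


'%' is multiplicative (level 10); '<' is relational (level 7)
Higher level binds tighter
'%' has higher precedence than '<'


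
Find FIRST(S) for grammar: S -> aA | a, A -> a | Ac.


Per alternative of S: FIRST(aA) = {a}; FIRST(a) = {a}
FIRST(S) = {a}


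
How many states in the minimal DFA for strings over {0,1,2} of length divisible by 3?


Track length mod 3: states 0..2, accept at 0
Minimal DFA: 3 states


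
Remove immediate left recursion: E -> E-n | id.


Left-recursive alternatives: E-n; non-recursive: id
Introduce E': E -> idE', E' -> -nE' | ε


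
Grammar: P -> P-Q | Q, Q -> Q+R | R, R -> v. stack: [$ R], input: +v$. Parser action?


'R' (not preceded by Q+) is the handle for Q -> R
Action: reduce (Q -> R)


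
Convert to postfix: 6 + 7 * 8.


* has higher precedence, evaluate 7*8 first
Postfix: 6 7 8 * +


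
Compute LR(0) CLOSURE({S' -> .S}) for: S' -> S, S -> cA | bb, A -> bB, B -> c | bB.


Start: S' -> .S
For each item with dot before a nonterminal B, add B -> .γ for every B-production
Closure: [S' -> .S, S -> .cA, S -> .bb]


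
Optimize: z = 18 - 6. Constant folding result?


18 - 6 = 12 at compile time
Optimized: z = 12


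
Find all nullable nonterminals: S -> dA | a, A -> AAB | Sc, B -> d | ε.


A nonterminal is nullable iff some alternative derives ε (directly, or every symbol in it is nullable)
Nullable: {B}


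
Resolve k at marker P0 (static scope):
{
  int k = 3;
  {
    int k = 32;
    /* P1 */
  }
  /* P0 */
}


k declared in the same block as P0
k = 3


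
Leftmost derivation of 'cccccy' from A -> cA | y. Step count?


Derivation: A => cA => ccA => cccA => ccccA => cccccA => cccccy
Steps: 6


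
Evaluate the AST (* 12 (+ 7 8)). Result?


Evaluate inner: (+ 7 8) = 15
Evaluate root: (* 12 15) = 180
Result: 180


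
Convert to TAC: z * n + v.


Break into single-operator statements:
t1 = z * n
t2 = t1 + v


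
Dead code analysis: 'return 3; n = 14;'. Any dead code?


statement follows a return and is unreachable
Dead: 'n = 14'


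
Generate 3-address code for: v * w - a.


Break into single-operator statements:
t1 = v * w
t2 = t1 - a


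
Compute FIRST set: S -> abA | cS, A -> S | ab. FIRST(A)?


Per alternative of A: FIRST(S) = {a, c}; FIRST(ab) = {a}
FIRST(A) = {a, c}


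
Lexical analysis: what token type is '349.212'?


Pattern: digits with a decimal point
Type: FLOAT_LITERAL


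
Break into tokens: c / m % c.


Scan left to right, longest-match per lexeme
Tokens: ID(c), OP(/), ID(m), OP(%), ID(c)


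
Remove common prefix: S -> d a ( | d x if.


Common prefix: 'd'
Factored: S -> d S', S' -> a ( | x if


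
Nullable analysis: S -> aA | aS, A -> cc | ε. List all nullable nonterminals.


A nonterminal is nullable iff some alternative derives ε (directly, or every symbol in it is nullable)
Nullable: {A}


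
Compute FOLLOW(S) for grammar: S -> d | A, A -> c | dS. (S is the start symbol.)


$ ∈ FOLLOW(S). For each A -> αBβ: add FIRST(β)\{ε} to FOLLOW(B); if β nullable, add FOLLOW(A).
FOLLOW(S) = {$}


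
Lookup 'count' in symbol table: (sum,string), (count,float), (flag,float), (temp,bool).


Lookup 'count' → type float


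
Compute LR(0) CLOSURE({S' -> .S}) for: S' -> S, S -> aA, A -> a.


Start: S' -> .S
For each item with dot before a nonterminal B, add B -> .γ for every B-production
Closure: [S' -> .S, S -> .aA]


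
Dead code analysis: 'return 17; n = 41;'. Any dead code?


statement follows a return and is unreachable
Dead: 'n = 41'


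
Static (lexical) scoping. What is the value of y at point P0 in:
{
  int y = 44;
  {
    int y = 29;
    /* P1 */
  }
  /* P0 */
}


y declared in the same block as P0
y = 44


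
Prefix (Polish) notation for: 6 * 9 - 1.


left-to-right (same/higher precedence on left): tree is (- (* 6 9) 1)
Prefix: - * 6 9 1


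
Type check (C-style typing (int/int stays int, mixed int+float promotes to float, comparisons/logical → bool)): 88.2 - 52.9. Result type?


Operand types: float - float
Rule: mixed int/float promotes to float; int/int stays int
Result type: float


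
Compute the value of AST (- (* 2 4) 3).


Evaluate inner: (* 2 4) = 8
Evaluate root: (- 8 3) = 5
Result: 5


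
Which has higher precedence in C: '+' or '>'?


'+' is additive (level 9); '>' is relational (level 7)
Higher level binds tighter
'+' has higher precedence than '>'


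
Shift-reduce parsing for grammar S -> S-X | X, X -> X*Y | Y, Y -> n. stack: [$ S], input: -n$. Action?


shift '-' to continue S -> S-X
Action: shift


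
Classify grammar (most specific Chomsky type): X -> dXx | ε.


Single nonterminal LHS, but d^n x^n is not regular
Classification: Type 2 (Context-Free)


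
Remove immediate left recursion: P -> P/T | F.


Left-recursive alternatives: P/T; non-recursive: F
Introduce P': P -> FP', P' -> /TP' | ε


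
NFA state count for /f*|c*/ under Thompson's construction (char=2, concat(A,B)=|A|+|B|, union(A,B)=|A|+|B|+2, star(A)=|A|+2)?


Syntax tree has 2 char leaf(s), 1 union(s), 2 star(s)
chars contribute 2×2 = 4; each union adds +2; each star adds +2
Total: 4 + 2 + 4 = 10 states


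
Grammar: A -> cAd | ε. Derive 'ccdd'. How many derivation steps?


Derivation: A => cAd => ccAdd => ccdd
Steps: 3


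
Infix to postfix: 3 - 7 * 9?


* has higher precedence, evaluate 7*9 first
Postfix: 3 7 9 * -


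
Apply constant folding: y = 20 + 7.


20 + 7 = 27 at compile time
Optimized: y = 27


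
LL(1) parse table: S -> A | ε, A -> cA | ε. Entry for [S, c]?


For [S, c]: 'c' ∈ FIRST(A)
Entry: S -> A


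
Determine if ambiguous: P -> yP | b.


right-linear, alternatives start with distinct terminals 'y' vs 'b': unique leftmost derivation
Unambiguous


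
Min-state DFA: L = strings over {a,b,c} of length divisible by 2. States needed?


Track length mod 2: states 0..1, accept at 0
Minimal DFA: 2 states


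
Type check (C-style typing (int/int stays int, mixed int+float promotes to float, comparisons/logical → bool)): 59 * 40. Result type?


Operand types: int * int
Rule: mixed int/float promotes to float; int/int stays int
Result type: int


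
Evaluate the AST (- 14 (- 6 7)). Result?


Evaluate inner: (- 6 7) = -1
Evaluate root: (- 14 -1) = 15
Result: 15


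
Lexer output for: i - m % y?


Scan left to right, longest-match per lexeme
Tokens: ID(i), OP(-), ID(m), OP(%), ID(y)


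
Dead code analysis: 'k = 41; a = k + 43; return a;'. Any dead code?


k is read by a's definition; a is returned
No dead code


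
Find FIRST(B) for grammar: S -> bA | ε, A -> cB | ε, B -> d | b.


Per alternative of B: FIRST(d) = {d}; FIRST(b) = {b}
FIRST(B) = {b, d}


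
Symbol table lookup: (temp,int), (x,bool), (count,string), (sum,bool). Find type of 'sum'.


Lookup 'sum' → type bool


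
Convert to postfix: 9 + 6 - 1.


Left to right (same or higher precedence on left)
Postfix: 9 6 + 1 -


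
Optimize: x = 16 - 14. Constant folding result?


16 - 14 = 2 at compile time
Optimized: x = 2


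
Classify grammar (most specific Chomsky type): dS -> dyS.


LHS has context (more than one symbol) and |LHS| ≤ |RHS|
Classification: Type 1 (Context-Sensitive)


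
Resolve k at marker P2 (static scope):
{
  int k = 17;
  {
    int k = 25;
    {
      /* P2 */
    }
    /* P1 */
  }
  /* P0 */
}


P2's block does not declare k; resolves to the enclosing declaration at depth 1
k = 25


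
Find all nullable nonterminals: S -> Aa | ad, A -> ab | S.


A nonterminal is nullable iff some alternative derives ε (directly, or every symbol in it is nullable)
Nullable: {}


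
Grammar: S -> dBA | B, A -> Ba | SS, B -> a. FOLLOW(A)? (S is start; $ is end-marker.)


$ ∈ FOLLOW(S). For each A -> αBβ: add FIRST(β)\{ε} to FOLLOW(B); if β nullable, add FOLLOW(A).
FOLLOW(A) = {$, a, d}


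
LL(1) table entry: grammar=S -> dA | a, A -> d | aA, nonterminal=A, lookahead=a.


For [A, a]: 'a' ∈ FIRST(aA)
Entry: A -> aA


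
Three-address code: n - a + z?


Break into single-operator statements:
t1 = n - a
t2 = t1 + z


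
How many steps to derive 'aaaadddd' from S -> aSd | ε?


Derivation: S => aSd => aaSdd => aaaSddd => aaaaSdddd => aaaadddd
Steps: 5


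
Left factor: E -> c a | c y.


Common prefix: 'c'
Factored: E -> c E', E' -> a | y


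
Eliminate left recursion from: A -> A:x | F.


Left-recursive alternatives: A:x; non-recursive: F
Introduce A': A -> FA', A' -> :xA' | ε


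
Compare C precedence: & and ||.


'&' is bitwise AND (level 5); '||' is logical OR (level 1)
Higher level binds tighter
'&' has higher precedence than '||'


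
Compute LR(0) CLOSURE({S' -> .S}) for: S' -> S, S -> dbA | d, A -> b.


Start: S' -> .S
For each item with dot before a nonterminal B, add B -> .γ for every B-production
Closure: [S' -> .S, S -> .dbA, S -> .d]


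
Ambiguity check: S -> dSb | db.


balanced d^n…b^n: each string has a unique parse
Unambiguous


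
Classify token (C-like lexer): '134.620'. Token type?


Pattern: digits with a decimal point
Type: FLOAT_LITERAL


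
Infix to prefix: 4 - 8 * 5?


'*' binds tighter: tree is (- 4 (* 8 5))
Prefix: - 4 * 8 5


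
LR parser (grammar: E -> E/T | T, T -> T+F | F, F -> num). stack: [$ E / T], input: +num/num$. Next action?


'+' can extend T; shift to build T -> T+F
Action: shift


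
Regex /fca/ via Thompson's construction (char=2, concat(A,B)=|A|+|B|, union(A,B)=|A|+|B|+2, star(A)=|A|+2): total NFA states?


Syntax tree has 3 char leaf(s), 0 union(s), 0 star(s)
chars contribute 3×2 = 6; each union adds +2; each star adds +2
Total: 6 + 0 + 0 = 6 states


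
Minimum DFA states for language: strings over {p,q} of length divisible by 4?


Track length mod 4: states 0..3, accept at 0
Minimal DFA: 4 states


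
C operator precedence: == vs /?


'/' is multiplicative (level 10); '==' is equality (level 6)
Higher level binds tighter
'/' has higher precedence than '=='


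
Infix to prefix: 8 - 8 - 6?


left-to-right (same/higher precedence on left): tree is (- (- 8 8) 6)
Prefix: - - 8 8 6


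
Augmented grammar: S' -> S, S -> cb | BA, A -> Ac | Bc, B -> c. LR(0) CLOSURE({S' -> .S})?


Start: S' -> .S
For each item with dot before a nonterminal B, add B -> .γ for every B-production
Closure: [S' -> .S, S -> .cb, S -> .BA, B -> .c]


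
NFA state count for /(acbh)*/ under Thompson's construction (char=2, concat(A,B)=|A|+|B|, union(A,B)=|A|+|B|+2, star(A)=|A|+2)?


Syntax tree has 4 char leaf(s), 0 union(s), 1 star(s)
chars contribute 4×2 = 8; each union adds +2; each star adds +2
Total: 8 + 0 + 2 = 10 states


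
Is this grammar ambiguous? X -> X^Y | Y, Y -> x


precedence layered via separate nonterminal Y: deterministic
Unambiguous


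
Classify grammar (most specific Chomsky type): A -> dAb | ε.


Single nonterminal LHS, but d^n b^n is not regular
Classification: Type 2 (Context-Free)


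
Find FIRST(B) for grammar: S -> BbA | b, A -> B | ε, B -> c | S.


Per alternative of B: FIRST(c) = {c}; FIRST(S) = {b, c}
FIRST(B) = {b, c}


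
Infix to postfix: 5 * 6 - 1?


Left to right (same or higher precedence on left)
Postfix: 5 6 * 1 -


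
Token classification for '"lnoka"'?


Pattern: double-quoted sequence
Type: STRING_LITERAL


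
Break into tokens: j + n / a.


Scan left to right, longest-match per lexeme
Tokens: ID(j), OP(+), ID(n), OP(/), ID(a)


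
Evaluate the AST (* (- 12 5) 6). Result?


Evaluate inner: (- 12 5) = 7
Evaluate root: (* 7 6) = 42
Result: 42


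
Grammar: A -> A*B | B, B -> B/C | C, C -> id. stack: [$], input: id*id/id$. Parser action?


no handle on stack; shift 'id'
Action: shift


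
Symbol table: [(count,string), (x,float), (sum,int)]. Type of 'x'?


Lookup 'x' → type float


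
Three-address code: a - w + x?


Break into single-operator statements:
t1 = a - w
t2 = t1 + x


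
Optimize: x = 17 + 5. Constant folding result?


17 + 5 = 22 at compile time
Optimized: x = 22


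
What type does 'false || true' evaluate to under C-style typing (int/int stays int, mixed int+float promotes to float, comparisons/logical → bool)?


Operand types: bool || bool
Rule: logical operators take bool operands and yield bool
Result type: bool


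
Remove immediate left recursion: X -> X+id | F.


Left-recursive alternatives: X+id; non-recursive: F
Introduce X': X -> FX', X' -> +idX' | ε


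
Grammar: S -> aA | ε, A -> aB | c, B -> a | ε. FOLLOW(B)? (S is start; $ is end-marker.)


$ ∈ FOLLOW(S). For each A -> αBβ: add FIRST(β)\{ε} to FOLLOW(B); if β nullable, add FOLLOW(A).
FOLLOW(B) = {$}


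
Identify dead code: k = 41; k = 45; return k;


first assignment to k is overwritten before any read
Dead: 'k = 41'


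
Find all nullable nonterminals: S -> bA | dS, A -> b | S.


A nonterminal is nullable iff some alternative derives ε (directly, or every symbol in it is nullable)
Nullable: {}


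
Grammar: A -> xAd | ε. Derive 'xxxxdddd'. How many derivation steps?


Derivation: A => xAd => xxAdd => xxxAddd => xxxxAdddd => xxxxdddd
Steps: 5


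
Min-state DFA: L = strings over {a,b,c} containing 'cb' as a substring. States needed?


KMP-style automaton: 2 progress states + 1 absorbing accept = 3
Minimal DFA: 3 states


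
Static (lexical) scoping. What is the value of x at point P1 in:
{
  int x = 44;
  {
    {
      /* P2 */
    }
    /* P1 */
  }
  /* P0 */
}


P1's block does not declare x; resolves to the enclosing declaration at depth 0
x = 44


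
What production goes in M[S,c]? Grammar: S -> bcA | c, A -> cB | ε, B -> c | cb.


For [S, c]: 'c' ∈ FIRST(c)
Entry: S -> c


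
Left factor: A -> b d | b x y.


Common prefix: 'b'
Factored: A -> b A', A' -> d | x y


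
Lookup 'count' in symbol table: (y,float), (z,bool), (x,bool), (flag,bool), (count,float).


Lookup 'count' → type float


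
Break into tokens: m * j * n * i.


Scan left to right, longest-match per lexeme
Tokens: ID(m), OP(*), ID(j), OP(*), ID(n), OP(*), ID(i)


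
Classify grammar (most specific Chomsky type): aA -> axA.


LHS has context (more than one symbol) and |LHS| ≤ |RHS|
Classification: Type 1 (Context-Sensitive)


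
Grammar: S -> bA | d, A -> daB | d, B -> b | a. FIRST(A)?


Per alternative of A: FIRST(daB) = {d}; FIRST(d) = {d}
FIRST(A) = {d}


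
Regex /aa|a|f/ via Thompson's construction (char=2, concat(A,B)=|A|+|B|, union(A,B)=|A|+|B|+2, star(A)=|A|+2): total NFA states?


Syntax tree has 4 char leaf(s), 2 union(s), 0 star(s)
chars contribute 4×2 = 8; each union adds +2; each star adds +2
Total: 8 + 4 + 0 = 12 states


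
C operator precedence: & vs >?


'>' is relational (level 7); '&' is bitwise AND (level 5)
Higher level binds tighter
'>' has higher precedence than '&'


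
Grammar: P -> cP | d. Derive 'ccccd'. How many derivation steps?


Derivation: P => cP => ccP => cccP => ccccP => ccccd
Steps: 5


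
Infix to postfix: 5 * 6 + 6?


Left to right (same or higher precedence on left)
Postfix: 5 6 * 6 +


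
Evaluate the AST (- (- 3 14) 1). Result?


Evaluate inner: (- 3 14) = -11
Evaluate root: (- -11 1) = -12
Result: -12


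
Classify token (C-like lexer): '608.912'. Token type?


Pattern: digits with a decimal point
Type: FLOAT_LITERAL


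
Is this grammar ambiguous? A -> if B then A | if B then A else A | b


dangling else: 'if B then if B then b else b' parses two ways
Ambiguous


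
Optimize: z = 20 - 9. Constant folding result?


20 - 9 = 11 at compile time
Optimized: z = 11


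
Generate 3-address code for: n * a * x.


Break into single-operator statements:
t1 = n * a
t2 = t1 * x


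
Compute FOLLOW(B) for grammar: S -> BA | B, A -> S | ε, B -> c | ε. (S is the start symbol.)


$ ∈ FOLLOW(S). For each A -> αBβ: add FIRST(β)\{ε} to FOLLOW(B); if β nullable, add FOLLOW(A).
FOLLOW(B) = {$, c}


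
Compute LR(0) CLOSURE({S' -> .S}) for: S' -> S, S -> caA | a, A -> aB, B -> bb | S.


Start: S' -> .S
For each item with dot before a nonterminal B, add B -> .γ for every B-production
Closure: [S' -> .S, S -> .caA, S -> .a]


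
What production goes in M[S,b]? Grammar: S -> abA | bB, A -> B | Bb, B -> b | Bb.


For [S, b]: 'b' ∈ FIRST(bB)
Entry: S -> bB


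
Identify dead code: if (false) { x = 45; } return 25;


condition is constant false, so the whole block is unreachable
Dead: 'if (false) { x = 45; }'


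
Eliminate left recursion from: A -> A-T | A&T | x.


Left-recursive alternatives: A-T, A&T; non-recursive: x
Introduce A': A -> xA', A' -> -TA' | &TA' | ε


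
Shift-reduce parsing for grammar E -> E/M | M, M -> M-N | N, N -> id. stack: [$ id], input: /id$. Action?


'id' on top is the handle for N -> id
Action: reduce (N -> id)


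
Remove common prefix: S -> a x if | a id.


Common prefix: 'a'
Factored: S -> a S', S' -> x if | id


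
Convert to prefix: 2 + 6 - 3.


left-to-right (same/higher precedence on left): tree is (- (+ 2 6) 3)
Prefix: - + 2 6 3


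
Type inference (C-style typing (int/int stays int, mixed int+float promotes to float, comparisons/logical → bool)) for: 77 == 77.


Operand types: int == int
Rule: comparison yields bool
Result type: bool


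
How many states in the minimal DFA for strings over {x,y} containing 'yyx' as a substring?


KMP-style automaton: 3 progress states + 1 absorbing accept = 4
Minimal DFA: 4 states


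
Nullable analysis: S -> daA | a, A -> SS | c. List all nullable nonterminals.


A nonterminal is nullable iff some alternative derives ε (directly, or every symbol in it is nullable)
Nullable: {}


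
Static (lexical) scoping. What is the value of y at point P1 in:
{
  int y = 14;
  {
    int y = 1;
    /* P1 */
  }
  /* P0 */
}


y declared in the same block as P1
y = 1


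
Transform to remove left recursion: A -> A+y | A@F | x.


Left-recursive alternatives: A+y, A@F; non-recursive: x
Introduce A': A -> xA', A' -> +yA' | @FA' | ε


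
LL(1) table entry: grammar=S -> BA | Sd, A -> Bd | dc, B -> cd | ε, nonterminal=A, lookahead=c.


For [A, c]: 'c' ∈ FIRST(Bd)
Entry: A -> Bd


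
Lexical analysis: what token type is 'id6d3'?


Pattern: letter/underscore followed by alphanumerics, not a keyword
Type: IDENTIFIER


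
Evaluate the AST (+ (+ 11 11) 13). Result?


Evaluate inner: (+ 11 11) = 22
Evaluate root: (+ 22 13) = 35
Result: 35


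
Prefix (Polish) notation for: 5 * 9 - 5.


left-to-right (same/higher precedence on left): tree is (- (* 5 9) 5)
Prefix: - * 5 9 5


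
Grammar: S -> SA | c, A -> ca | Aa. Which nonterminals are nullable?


A nonterminal is nullable iff some alternative derives ε (directly, or every symbol in it is nullable)
Nullable: {}


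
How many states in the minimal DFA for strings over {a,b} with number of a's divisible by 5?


Track (count of a) mod 5: states 0..4, accept at 0
Minimal DFA: 5 states


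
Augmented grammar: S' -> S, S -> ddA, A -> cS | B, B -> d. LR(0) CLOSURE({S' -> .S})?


Start: S' -> .S
For each item with dot before a nonterminal B, add B -> .γ for every B-production
Closure: [S' -> .S, S -> .ddA]


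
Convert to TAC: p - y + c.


Break into single-operator statements:
t1 = p - y
t2 = t1 + c
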